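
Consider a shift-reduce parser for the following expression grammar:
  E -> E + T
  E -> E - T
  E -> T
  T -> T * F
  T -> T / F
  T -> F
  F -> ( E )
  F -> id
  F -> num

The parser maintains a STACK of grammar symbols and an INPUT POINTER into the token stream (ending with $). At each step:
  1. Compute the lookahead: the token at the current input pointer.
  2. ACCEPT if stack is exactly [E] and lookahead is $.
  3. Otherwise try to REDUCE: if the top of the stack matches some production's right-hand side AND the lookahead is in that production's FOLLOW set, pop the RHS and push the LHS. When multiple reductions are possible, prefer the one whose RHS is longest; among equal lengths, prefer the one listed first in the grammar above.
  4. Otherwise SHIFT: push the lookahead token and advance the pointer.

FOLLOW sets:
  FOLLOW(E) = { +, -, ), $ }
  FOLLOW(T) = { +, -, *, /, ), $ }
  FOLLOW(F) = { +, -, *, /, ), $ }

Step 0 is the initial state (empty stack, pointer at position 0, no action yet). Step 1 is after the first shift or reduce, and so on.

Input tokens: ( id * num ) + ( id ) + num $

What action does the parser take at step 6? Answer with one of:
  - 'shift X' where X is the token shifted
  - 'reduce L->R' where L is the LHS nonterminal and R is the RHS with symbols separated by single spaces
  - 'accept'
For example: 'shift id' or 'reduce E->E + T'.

Step 1: shift (. Stack=[(] ptr=1 lookahead=id remaining=[id * num ) + ( id ) + num $]
Step 2: shift id. Stack=[( id] ptr=2 lookahead=* remaining=[* num ) + ( id ) + num $]
Step 3: reduce F->id. Stack=[( F] ptr=2 lookahead=* remaining=[* num ) + ( id ) + num $]
Step 4: reduce T->F. Stack=[( T] ptr=2 lookahead=* remaining=[* num ) + ( id ) + num $]
Step 5: shift *. Stack=[( T *] ptr=3 lookahead=num remaining=[num ) + ( id ) + num $]
Step 6: shift num. Stack=[( T * num] ptr=4 lookahead=) remaining=[) + ( id ) + num $]

Answer: shift num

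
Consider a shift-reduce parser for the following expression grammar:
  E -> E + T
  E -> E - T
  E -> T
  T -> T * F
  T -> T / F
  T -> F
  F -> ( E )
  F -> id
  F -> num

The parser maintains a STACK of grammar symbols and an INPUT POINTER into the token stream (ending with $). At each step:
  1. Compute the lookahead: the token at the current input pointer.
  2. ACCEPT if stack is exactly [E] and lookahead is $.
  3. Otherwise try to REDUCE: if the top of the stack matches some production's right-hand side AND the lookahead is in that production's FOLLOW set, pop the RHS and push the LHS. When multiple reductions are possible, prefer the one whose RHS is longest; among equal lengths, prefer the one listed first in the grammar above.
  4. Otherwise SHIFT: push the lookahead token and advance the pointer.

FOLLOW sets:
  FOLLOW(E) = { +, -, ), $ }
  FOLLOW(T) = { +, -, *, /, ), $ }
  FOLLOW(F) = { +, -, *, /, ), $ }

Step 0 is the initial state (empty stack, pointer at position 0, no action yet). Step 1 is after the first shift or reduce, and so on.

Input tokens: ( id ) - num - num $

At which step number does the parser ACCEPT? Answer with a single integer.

Answer: 20

Derivation:
Step 1: shift (. Stack=[(] ptr=1 lookahead=id remaining=[id ) - num - num $]
Step 2: shift id. Stack=[( id] ptr=2 lookahead=) remaining=[) - num - num $]
Step 3: reduce F->id. Stack=[( F] ptr=2 lookahead=) remaining=[) - num - num $]
Step 4: reduce T->F. Stack=[( T] ptr=2 lookahead=) remaining=[) - num - num $]
Step 5: reduce E->T. Stack=[( E] ptr=2 lookahead=) remaining=[) - num - num $]
Step 6: shift ). Stack=[( E )] ptr=3 lookahead=- remaining=[- num - num $]
Step 7: reduce F->( E ). Stack=[F] ptr=3 lookahead=- remaining=[- num - num $]
Step 8: reduce T->F. Stack=[T] ptr=3 lookahead=- remaining=[- num - num $]
Step 9: reduce E->T. Stack=[E] ptr=3 lookahead=- remaining=[- num - num $]
Step 10: shift -. Stack=[E -] ptr=4 lookahead=num remaining=[num - num $]
Step 11: shift num. Stack=[E - num] ptr=5 lookahead=- remaining=[- num $]
Step 12: reduce F->num. Stack=[E - F] ptr=5 lookahead=- remaining=[- num $]
Step 13: reduce T->F. Stack=[E - T] ptr=5 lookahead=- remaining=[- num $]
Step 14: reduce E->E - T. Stack=[E] ptr=5 lookahead=- remaining=[- num $]
Step 15: shift -. Stack=[E -] ptr=6 lookahead=num remaining=[num $]
Step 16: shift num. Stack=[E - num] ptr=7 lookahead=$ remaining=[$]
Step 17: reduce F->num. Stack=[E - F] ptr=7 lookahead=$ remaining=[$]
Step 18: reduce T->F. Stack=[E - T] ptr=7 lookahead=$ remaining=[$]
Step 19: reduce E->E - T. Stack=[E] ptr=7 lookahead=$ remaining=[$]
Step 20: accept. Stack=[E] ptr=7 lookahead=$ remaining=[$]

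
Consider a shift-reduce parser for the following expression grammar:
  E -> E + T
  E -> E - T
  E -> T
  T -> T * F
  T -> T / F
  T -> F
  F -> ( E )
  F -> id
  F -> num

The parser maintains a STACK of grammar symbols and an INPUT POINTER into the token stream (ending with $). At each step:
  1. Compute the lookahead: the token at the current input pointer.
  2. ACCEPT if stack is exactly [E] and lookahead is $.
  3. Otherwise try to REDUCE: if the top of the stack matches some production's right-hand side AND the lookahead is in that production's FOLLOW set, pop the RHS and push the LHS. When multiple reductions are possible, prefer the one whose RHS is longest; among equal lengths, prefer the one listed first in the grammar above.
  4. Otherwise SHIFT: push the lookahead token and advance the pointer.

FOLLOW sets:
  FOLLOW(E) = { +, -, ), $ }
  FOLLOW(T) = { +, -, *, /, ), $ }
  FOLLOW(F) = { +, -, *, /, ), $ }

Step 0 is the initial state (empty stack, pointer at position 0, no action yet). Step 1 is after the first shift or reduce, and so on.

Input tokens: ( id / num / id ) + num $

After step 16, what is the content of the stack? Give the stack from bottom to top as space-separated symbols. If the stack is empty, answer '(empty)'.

Answer: T

Derivation:
Step 1: shift (. Stack=[(] ptr=1 lookahead=id remaining=[id / num / id ) + num $]
Step 2: shift id. Stack=[( id] ptr=2 lookahead=/ remaining=[/ num / id ) + num $]
Step 3: reduce F->id. Stack=[( F] ptr=2 lookahead=/ remaining=[/ num / id ) + num $]
Step 4: reduce T->F. Stack=[( T] ptr=2 lookahead=/ remaining=[/ num / id ) + num $]
Step 5: shift /. Stack=[( T /] ptr=3 lookahead=num remaining=[num / id ) + num $]
Step 6: shift num. Stack=[( T / num] ptr=4 lookahead=/ remaining=[/ id ) + num $]
Step 7: reduce F->num. Stack=[( T / F] ptr=4 lookahead=/ remaining=[/ id ) + num $]
Step 8: reduce T->T / F. Stack=[( T] ptr=4 lookahead=/ remaining=[/ id ) + num $]
Step 9: shift /. Stack=[( T /] ptr=5 lookahead=id remaining=[id ) + num $]
Step 10: shift id. Stack=[( T / id] ptr=6 lookahead=) remaining=[) + num $]
Step 11: reduce F->id. Stack=[( T / F] ptr=6 lookahead=) remaining=[) + num $]
Step 12: reduce T->T / F. Stack=[( T] ptr=6 lookahead=) remaining=[) + num $]
Step 13: reduce E->T. Stack=[( E] ptr=6 lookahead=) remaining=[) + num $]
Step 14: shift ). Stack=[( E )] ptr=7 lookahead=+ remaining=[+ num $]
Step 15: reduce F->( E ). Stack=[F] ptr=7 lookahead=+ remaining=[+ num $]
Step 16: reduce T->F. Stack=[T] ptr=7 lookahead=+ remaining=[+ num $]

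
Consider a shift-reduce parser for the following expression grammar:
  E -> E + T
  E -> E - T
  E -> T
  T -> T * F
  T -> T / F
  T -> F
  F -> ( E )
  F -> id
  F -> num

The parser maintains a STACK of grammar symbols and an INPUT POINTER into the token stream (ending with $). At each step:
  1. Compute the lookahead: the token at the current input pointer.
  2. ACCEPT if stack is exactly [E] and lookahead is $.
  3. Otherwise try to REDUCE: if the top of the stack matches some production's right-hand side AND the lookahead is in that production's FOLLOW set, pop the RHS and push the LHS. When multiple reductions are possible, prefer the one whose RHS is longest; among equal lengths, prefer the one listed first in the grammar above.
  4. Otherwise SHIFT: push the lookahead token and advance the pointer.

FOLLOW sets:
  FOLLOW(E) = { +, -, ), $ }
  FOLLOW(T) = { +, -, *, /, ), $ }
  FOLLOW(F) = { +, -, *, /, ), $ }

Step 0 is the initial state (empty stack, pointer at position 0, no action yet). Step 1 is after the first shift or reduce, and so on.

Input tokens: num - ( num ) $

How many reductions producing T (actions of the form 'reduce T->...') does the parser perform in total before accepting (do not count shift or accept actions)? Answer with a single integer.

Answer: 3

Derivation:
Step 1: shift num. Stack=[num] ptr=1 lookahead=- remaining=[- ( num ) $]
Step 2: reduce F->num. Stack=[F] ptr=1 lookahead=- remaining=[- ( num ) $]
Step 3: reduce T->F. Stack=[T] ptr=1 lookahead=- remaining=[- ( num ) $]
Step 4: reduce E->T. Stack=[E] ptr=1 lookahead=- remaining=[- ( num ) $]
Step 5: shift -. Stack=[E -] ptr=2 lookahead=( remaining=[( num ) $]
Step 6: shift (. Stack=[E - (] ptr=3 lookahead=num remaining=[num ) $]
Step 7: shift num. Stack=[E - ( num] ptr=4 lookahead=) remaining=[) $]
Step 8: reduce F->num. Stack=[E - ( F] ptr=4 lookahead=) remaining=[) $]
Step 9: reduce T->F. Stack=[E - ( T] ptr=4 lookahead=) remaining=[) $]
Step 10: reduce E->T. Stack=[E - ( E] ptr=4 lookahead=) remaining=[) $]
Step 11: shift ). Stack=[E - ( E )] ptr=5 lookahead=$ remaining=[$]
Step 12: reduce F->( E ). Stack=[E - F] ptr=5 lookahead=$ remaining=[$]
Step 13: reduce T->F. Stack=[E - T] ptr=5 lookahead=$ remaining=[$]
Step 14: reduce E->E - T. Stack=[E] ptr=5 lookahead=$ remaining=[$]
Step 15: accept. Stack=[E] ptr=5 lookahead=$ remaining=[$]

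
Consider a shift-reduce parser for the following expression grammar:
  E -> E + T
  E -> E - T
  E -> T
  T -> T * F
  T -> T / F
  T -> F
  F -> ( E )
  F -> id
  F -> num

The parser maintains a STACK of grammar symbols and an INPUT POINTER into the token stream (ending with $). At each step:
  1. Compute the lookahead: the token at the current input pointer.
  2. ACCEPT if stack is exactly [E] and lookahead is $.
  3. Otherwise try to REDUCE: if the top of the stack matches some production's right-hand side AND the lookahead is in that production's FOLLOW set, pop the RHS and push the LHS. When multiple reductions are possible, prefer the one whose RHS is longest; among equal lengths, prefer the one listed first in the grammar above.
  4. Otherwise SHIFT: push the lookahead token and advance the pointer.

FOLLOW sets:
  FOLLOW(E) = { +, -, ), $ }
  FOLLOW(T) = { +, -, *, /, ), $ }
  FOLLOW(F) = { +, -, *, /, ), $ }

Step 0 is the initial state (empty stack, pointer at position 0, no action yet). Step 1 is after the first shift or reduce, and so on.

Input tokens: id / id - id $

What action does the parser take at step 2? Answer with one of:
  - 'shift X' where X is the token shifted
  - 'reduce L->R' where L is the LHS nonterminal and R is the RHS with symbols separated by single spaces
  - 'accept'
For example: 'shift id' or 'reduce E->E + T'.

Step 1: shift id. Stack=[id] ptr=1 lookahead=/ remaining=[/ id - id $]
Step 2: reduce F->id. Stack=[F] ptr=1 lookahead=/ remaining=[/ id - id $]

Answer: reduce F->id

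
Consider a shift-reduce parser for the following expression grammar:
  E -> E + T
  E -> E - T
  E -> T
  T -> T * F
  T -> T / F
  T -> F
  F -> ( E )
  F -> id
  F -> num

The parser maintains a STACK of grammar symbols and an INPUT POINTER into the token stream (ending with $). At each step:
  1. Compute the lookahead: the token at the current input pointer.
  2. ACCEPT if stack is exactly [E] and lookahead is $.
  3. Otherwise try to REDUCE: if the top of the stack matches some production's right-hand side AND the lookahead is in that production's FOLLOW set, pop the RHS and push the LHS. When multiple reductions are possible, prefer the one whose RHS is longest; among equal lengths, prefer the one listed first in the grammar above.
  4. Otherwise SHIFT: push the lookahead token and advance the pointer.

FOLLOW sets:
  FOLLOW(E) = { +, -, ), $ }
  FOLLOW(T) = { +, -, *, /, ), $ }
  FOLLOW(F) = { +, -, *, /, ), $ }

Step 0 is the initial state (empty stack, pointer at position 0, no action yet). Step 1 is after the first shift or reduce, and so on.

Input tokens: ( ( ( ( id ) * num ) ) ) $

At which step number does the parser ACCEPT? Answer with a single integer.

Answer: 29

Derivation:
Step 1: shift (. Stack=[(] ptr=1 lookahead=( remaining=[( ( ( id ) * num ) ) ) $]
Step 2: shift (. Stack=[( (] ptr=2 lookahead=( remaining=[( ( id ) * num ) ) ) $]
Step 3: shift (. Stack=[( ( (] ptr=3 lookahead=( remaining=[( id ) * num ) ) ) $]
Step 4: shift (. Stack=[( ( ( (] ptr=4 lookahead=id remaining=[id ) * num ) ) ) $]
Step 5: shift id. Stack=[( ( ( ( id] ptr=5 lookahead=) remaining=[) * num ) ) ) $]
Step 6: reduce F->id. Stack=[( ( ( ( F] ptr=5 lookahead=) remaining=[) * num ) ) ) $]
Step 7: reduce T->F. Stack=[( ( ( ( T] ptr=5 lookahead=) remaining=[) * num ) ) ) $]
Step 8: reduce E->T. Stack=[( ( ( ( E] ptr=5 lookahead=) remaining=[) * num ) ) ) $]
Step 9: shift ). Stack=[( ( ( ( E )] ptr=6 lookahead=* remaining=[* num ) ) ) $]
Step 10: reduce F->( E ). Stack=[( ( ( F] ptr=6 lookahead=* remaining=[* num ) ) ) $]
Step 11: reduce T->F. Stack=[( ( ( T] ptr=6 lookahead=* remaining=[* num ) ) ) $]
Step 12: shift *. Stack=[( ( ( T *] ptr=7 lookahead=num remaining=[num ) ) ) $]
Step 13: shift num. Stack=[( ( ( T * num] ptr=8 lookahead=) remaining=[) ) ) $]
Step 14: reduce F->num. Stack=[( ( ( T * F] ptr=8 lookahead=) remaining=[) ) ) $]
Step 15: reduce T->T * F. Stack=[( ( ( T] ptr=8 lookahead=) remaining=[) ) ) $]
Step 16: reduce E->T. Stack=[( ( ( E] ptr=8 lookahead=) remaining=[) ) ) $]
Step 17: shift ). Stack=[( ( ( E )] ptr=9 lookahead=) remaining=[) ) $]
Step 18: reduce F->( E ). Stack=[( ( F] ptr=9 lookahead=) remaining=[) ) $]
Step 19: reduce T->F. Stack=[( ( T] ptr=9 lookahead=) remaining=[) ) $]
Step 20: reduce E->T. Stack=[( ( E] ptr=9 lookahead=) remaining=[) ) $]
Step 21: shift ). Stack=[( ( E )] ptr=10 lookahead=) remaining=[) $]
Step 22: reduce F->( E ). Stack=[( F] ptr=10 lookahead=) remaining=[) $]
Step 23: reduce T->F. Stack=[( T] ptr=10 lookahead=) remaining=[) $]
Step 24: reduce E->T. Stack=[( E] ptr=10 lookahead=) remaining=[) $]
Step 25: shift ). Stack=[( E )] ptr=11 lookahead=$ remaining=[$]
Step 26: reduce F->( E ). Stack=[F] ptr=11 lookahead=$ remaining=[$]
Step 27: reduce T->F. Stack=[T] ptr=11 lookahead=$ remaining=[$]
Step 28: reduce E->T. Stack=[E] ptr=11 lookahead=$ remaining=[$]
Step 29: accept. Stack=[E] ptr=11 lookahead=$ remaining=[$]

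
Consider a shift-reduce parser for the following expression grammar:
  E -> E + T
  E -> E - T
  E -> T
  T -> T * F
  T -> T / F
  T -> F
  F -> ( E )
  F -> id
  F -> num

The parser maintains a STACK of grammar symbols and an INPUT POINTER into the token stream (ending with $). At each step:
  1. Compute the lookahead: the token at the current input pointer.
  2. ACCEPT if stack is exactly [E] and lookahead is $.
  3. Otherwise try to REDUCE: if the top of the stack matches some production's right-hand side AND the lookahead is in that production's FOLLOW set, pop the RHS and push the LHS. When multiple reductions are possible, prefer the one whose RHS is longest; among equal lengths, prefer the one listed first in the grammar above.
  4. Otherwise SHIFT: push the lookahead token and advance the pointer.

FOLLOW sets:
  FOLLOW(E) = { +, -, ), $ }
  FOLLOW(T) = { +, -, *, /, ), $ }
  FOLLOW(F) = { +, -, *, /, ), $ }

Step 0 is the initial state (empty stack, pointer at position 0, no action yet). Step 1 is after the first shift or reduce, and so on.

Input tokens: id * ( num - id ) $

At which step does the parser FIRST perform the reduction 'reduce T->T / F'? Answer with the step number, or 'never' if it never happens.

Answer: never

Derivation:
Step 1: shift id. Stack=[id] ptr=1 lookahead=* remaining=[* ( num - id ) $]
Step 2: reduce F->id. Stack=[F] ptr=1 lookahead=* remaining=[* ( num - id ) $]
Step 3: reduce T->F. Stack=[T] ptr=1 lookahead=* remaining=[* ( num - id ) $]
Step 4: shift *. Stack=[T *] ptr=2 lookahead=( remaining=[( num - id ) $]
Step 5: shift (. Stack=[T * (] ptr=3 lookahead=num remaining=[num - id ) $]
Step 6: shift num. Stack=[T * ( num] ptr=4 lookahead=- remaining=[- id ) $]
Step 7: reduce F->num. Stack=[T * ( F] ptr=4 lookahead=- remaining=[- id ) $]
Step 8: reduce T->F. Stack=[T * ( T] ptr=4 lookahead=- remaining=[- id ) $]
Step 9: reduce E->T. Stack=[T * ( E] ptr=4 lookahead=- remaining=[- id ) $]
Step 10: shift -. Stack=[T * ( E -] ptr=5 lookahead=id remaining=[id ) $]
Step 11: shift id. Stack=[T * ( E - id] ptr=6 lookahead=) remaining=[) $]
Step 12: reduce F->id. Stack=[T * ( E - F] ptr=6 lookahead=) remaining=[) $]
Step 13: reduce T->F. Stack=[T * ( E - T] ptr=6 lookahead=) remaining=[) $]
Step 14: reduce E->E - T. Stack=[T * ( E] ptr=6 lookahead=) remaining=[) $]
Step 15: shift ). Stack=[T * ( E )] ptr=7 lookahead=$ remaining=[$]
Step 16: reduce F->( E ). Stack=[T * F] ptr=7 lookahead=$ remaining=[$]
Step 17: reduce T->T * F. Stack=[T] ptr=7 lookahead=$ remaining=[$]
Step 18: reduce E->T. Stack=[E] ptr=7 lookahead=$ remaining=[$]
Step 19: accept. Stack=[E] ptr=7 lookahead=$ remaining=[$]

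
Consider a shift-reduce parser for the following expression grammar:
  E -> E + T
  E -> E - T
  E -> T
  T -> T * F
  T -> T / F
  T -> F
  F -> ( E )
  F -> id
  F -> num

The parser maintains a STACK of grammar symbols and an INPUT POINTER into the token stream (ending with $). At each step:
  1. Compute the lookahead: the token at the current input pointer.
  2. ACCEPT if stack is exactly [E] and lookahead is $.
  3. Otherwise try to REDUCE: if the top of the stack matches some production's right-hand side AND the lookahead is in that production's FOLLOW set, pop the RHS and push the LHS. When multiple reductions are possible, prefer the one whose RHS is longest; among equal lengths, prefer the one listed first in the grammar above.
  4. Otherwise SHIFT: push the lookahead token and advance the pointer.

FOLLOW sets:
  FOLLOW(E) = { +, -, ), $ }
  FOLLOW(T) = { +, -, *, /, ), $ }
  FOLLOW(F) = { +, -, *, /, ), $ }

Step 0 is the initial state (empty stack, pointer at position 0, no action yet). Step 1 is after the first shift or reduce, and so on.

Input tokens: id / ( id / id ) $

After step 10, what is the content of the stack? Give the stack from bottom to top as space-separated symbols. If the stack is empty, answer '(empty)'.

Step 1: shift id. Stack=[id] ptr=1 lookahead=/ remaining=[/ ( id / id ) $]
Step 2: reduce F->id. Stack=[F] ptr=1 lookahead=/ remaining=[/ ( id / id ) $]
Step 3: reduce T->F. Stack=[T] ptr=1 lookahead=/ remaining=[/ ( id / id ) $]
Step 4: shift /. Stack=[T /] ptr=2 lookahead=( remaining=[( id / id ) $]
Step 5: shift (. Stack=[T / (] ptr=3 lookahead=id remaining=[id / id ) $]
Step 6: shift id. Stack=[T / ( id] ptr=4 lookahead=/ remaining=[/ id ) $]
Step 7: reduce F->id. Stack=[T / ( F] ptr=4 lookahead=/ remaining=[/ id ) $]
Step 8: reduce T->F. Stack=[T / ( T] ptr=4 lookahead=/ remaining=[/ id ) $]
Step 9: shift /. Stack=[T / ( T /] ptr=5 lookahead=id remaining=[id ) $]
Step 10: shift id. Stack=[T / ( T / id] ptr=6 lookahead=) remaining=[) $]

Answer: T / ( T / id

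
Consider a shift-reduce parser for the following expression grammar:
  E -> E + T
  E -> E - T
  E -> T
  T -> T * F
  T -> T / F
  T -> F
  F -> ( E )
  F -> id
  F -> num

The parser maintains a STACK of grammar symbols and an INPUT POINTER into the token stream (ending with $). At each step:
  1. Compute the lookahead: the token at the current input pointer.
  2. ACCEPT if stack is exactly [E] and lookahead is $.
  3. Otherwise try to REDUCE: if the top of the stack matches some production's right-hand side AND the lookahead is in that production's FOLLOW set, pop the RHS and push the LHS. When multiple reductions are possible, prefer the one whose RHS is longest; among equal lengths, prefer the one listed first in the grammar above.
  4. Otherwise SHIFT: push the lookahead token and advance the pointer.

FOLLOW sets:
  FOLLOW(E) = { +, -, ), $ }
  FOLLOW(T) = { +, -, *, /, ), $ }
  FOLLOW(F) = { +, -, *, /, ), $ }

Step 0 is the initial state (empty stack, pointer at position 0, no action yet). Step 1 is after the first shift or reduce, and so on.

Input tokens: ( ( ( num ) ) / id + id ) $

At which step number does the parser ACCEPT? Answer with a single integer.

Step 1: shift (. Stack=[(] ptr=1 lookahead=( remaining=[( ( num ) ) / id + id ) $]
Step 2: shift (. Stack=[( (] ptr=2 lookahead=( remaining=[( num ) ) / id + id ) $]
Step 3: shift (. Stack=[( ( (] ptr=3 lookahead=num remaining=[num ) ) / id + id ) $]
Step 4: shift num. Stack=[( ( ( num] ptr=4 lookahead=) remaining=[) ) / id + id ) $]
Step 5: reduce F->num. Stack=[( ( ( F] ptr=4 lookahead=) remaining=[) ) / id + id ) $]
Step 6: reduce T->F. Stack=[( ( ( T] ptr=4 lookahead=) remaining=[) ) / id + id ) $]
Step 7: reduce E->T. Stack=[( ( ( E] ptr=4 lookahead=) remaining=[) ) / id + id ) $]
Step 8: shift ). Stack=[( ( ( E )] ptr=5 lookahead=) remaining=[) / id + id ) $]
Step 9: reduce F->( E ). Stack=[( ( F] ptr=5 lookahead=) remaining=[) / id + id ) $]
Step 10: reduce T->F. Stack=[( ( T] ptr=5 lookahead=) remaining=[) / id + id ) $]
Step 11: reduce E->T. Stack=[( ( E] ptr=5 lookahead=) remaining=[) / id + id ) $]
Step 12: shift ). Stack=[( ( E )] ptr=6 lookahead=/ remaining=[/ id + id ) $]
Step 13: reduce F->( E ). Stack=[( F] ptr=6 lookahead=/ remaining=[/ id + id ) $]
Step 14: reduce T->F. Stack=[( T] ptr=6 lookahead=/ remaining=[/ id + id ) $]
Step 15: shift /. Stack=[( T /] ptr=7 lookahead=id remaining=[id + id ) $]
Step 16: shift id. Stack=[( T / id] ptr=8 lookahead=+ remaining=[+ id ) $]
Step 17: reduce F->id. Stack=[( T / F] ptr=8 lookahead=+ remaining=[+ id ) $]
Step 18: reduce T->T / F. Stack=[( T] ptr=8 lookahead=+ remaining=[+ id ) $]
Step 19: reduce E->T. Stack=[( E] ptr=8 lookahead=+ remaining=[+ id ) $]
Step 20: shift +. Stack=[( E +] ptr=9 lookahead=id remaining=[id ) $]
Step 21: shift id. Stack=[( E + id] ptr=10 lookahead=) remaining=[) $]
Step 22: reduce F->id. Stack=[( E + F] ptr=10 lookahead=) remaining=[) $]
Step 23: reduce T->F. Stack=[( E + T] ptr=10 lookahead=) remaining=[) $]
Step 24: reduce E->E + T. Stack=[( E] ptr=10 lookahead=) remaining=[) $]
Step 25: shift ). Stack=[( E )] ptr=11 lookahead=$ remaining=[$]
Step 26: reduce F->( E ). Stack=[F] ptr=11 lookahead=$ remaining=[$]
Step 27: reduce T->F. Stack=[T] ptr=11 lookahead=$ remaining=[$]
Step 28: reduce E->T. Stack=[E] ptr=11 lookahead=$ remaining=[$]
Step 29: accept. Stack=[E] ptr=11 lookahead=$ remaining=[$]

Answer: 29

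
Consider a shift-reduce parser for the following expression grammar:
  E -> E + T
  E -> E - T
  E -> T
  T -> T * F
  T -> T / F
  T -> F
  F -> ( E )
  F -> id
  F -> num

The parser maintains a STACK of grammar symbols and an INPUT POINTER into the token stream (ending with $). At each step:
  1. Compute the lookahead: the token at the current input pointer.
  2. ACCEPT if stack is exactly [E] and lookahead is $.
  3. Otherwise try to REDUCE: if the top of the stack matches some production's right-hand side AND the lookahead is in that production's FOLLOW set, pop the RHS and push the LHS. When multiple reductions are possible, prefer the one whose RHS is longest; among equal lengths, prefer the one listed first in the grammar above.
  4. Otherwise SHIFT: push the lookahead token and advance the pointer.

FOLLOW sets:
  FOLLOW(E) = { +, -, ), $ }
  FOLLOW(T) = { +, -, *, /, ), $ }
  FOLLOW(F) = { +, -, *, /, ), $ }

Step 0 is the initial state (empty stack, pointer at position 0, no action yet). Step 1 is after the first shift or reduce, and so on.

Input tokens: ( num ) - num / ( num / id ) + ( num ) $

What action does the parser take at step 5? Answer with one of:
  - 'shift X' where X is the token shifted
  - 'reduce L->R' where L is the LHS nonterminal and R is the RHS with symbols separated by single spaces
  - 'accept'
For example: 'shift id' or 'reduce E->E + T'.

Step 1: shift (. Stack=[(] ptr=1 lookahead=num remaining=[num ) - num / ( num / id ) + ( num ) $]
Step 2: shift num. Stack=[( num] ptr=2 lookahead=) remaining=[) - num / ( num / id ) + ( num ) $]
Step 3: reduce F->num. Stack=[( F] ptr=2 lookahead=) remaining=[) - num / ( num / id ) + ( num ) $]
Step 4: reduce T->F. Stack=[( T] ptr=2 lookahead=) remaining=[) - num / ( num / id ) + ( num ) $]
Step 5: reduce E->T. Stack=[( E] ptr=2 lookahead=) remaining=[) - num / ( num / id ) + ( num ) $]

Answer: reduce E->T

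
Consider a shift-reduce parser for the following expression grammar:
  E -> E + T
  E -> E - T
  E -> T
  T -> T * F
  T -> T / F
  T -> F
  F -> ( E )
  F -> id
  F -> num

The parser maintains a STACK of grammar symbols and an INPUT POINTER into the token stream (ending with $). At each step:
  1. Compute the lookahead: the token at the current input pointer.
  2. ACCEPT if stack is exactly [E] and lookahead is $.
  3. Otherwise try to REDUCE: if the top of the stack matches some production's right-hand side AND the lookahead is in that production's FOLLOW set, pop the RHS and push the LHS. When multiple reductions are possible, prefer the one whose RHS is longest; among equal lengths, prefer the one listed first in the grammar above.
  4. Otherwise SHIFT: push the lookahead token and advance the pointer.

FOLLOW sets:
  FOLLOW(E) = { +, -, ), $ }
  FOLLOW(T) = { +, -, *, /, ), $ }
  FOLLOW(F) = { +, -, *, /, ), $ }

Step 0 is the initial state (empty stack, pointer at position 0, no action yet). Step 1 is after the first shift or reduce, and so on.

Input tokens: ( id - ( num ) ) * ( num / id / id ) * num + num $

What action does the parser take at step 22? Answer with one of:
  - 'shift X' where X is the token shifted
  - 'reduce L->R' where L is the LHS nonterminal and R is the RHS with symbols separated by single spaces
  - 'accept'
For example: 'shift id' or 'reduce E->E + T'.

Step 1: shift (. Stack=[(] ptr=1 lookahead=id remaining=[id - ( num ) ) * ( num / id / id ) * num + num $]
Step 2: shift id. Stack=[( id] ptr=2 lookahead=- remaining=[- ( num ) ) * ( num / id / id ) * num + num $]
Step 3: reduce F->id. Stack=[( F] ptr=2 lookahead=- remaining=[- ( num ) ) * ( num / id / id ) * num + num $]
Step 4: reduce T->F. Stack=[( T] ptr=2 lookahead=- remaining=[- ( num ) ) * ( num / id / id ) * num + num $]
Step 5: reduce E->T. Stack=[( E] ptr=2 lookahead=- remaining=[- ( num ) ) * ( num / id / id ) * num + num $]
Step 6: shift -. Stack=[( E -] ptr=3 lookahead=( remaining=[( num ) ) * ( num / id / id ) * num + num $]
Step 7: shift (. Stack=[( E - (] ptr=4 lookahead=num remaining=[num ) ) * ( num / id / id ) * num + num $]
Step 8: shift num. Stack=[( E - ( num] ptr=5 lookahead=) remaining=[) ) * ( num / id / id ) * num + num $]
Step 9: reduce F->num. Stack=[( E - ( F] ptr=5 lookahead=) remaining=[) ) * ( num / id / id ) * num + num $]
Step 10: reduce T->F. Stack=[( E - ( T] ptr=5 lookahead=) remaining=[) ) * ( num / id / id ) * num + num $]
Step 11: reduce E->T. Stack=[( E - ( E] ptr=5 lookahead=) remaining=[) ) * ( num / id / id ) * num + num $]
Step 12: shift ). Stack=[( E - ( E )] ptr=6 lookahead=) remaining=[) * ( num / id / id ) * num + num $]
Step 13: reduce F->( E ). Stack=[( E - F] ptr=6 lookahead=) remaining=[) * ( num / id / id ) * num + num $]
Step 14: reduce T->F. Stack=[( E - T] ptr=6 lookahead=) remaining=[) * ( num / id / id ) * num + num $]
Step 15: reduce E->E - T. Stack=[( E] ptr=6 lookahead=) remaining=[) * ( num / id / id ) * num + num $]
Step 16: shift ). Stack=[( E )] ptr=7 lookahead=* remaining=[* ( num / id / id ) * num + num $]
Step 17: reduce F->( E ). Stack=[F] ptr=7 lookahead=* remaining=[* ( num / id / id ) * num + num $]
Step 18: reduce T->F. Stack=[T] ptr=7 lookahead=* remaining=[* ( num / id / id ) * num + num $]
Step 19: shift *. Stack=[T *] ptr=8 lookahead=( remaining=[( num / id / id ) * num + num $]
Step 20: shift (. Stack=[T * (] ptr=9 lookahead=num remaining=[num / id / id ) * num + num $]
Step 21: shift num. Stack=[T * ( num] ptr=10 lookahead=/ remaining=[/ id / id ) * num + num $]
Step 22: reduce F->num. Stack=[T * ( F] ptr=10 lookahead=/ remaining=[/ id / id ) * num + num $]

Answer: reduce F->num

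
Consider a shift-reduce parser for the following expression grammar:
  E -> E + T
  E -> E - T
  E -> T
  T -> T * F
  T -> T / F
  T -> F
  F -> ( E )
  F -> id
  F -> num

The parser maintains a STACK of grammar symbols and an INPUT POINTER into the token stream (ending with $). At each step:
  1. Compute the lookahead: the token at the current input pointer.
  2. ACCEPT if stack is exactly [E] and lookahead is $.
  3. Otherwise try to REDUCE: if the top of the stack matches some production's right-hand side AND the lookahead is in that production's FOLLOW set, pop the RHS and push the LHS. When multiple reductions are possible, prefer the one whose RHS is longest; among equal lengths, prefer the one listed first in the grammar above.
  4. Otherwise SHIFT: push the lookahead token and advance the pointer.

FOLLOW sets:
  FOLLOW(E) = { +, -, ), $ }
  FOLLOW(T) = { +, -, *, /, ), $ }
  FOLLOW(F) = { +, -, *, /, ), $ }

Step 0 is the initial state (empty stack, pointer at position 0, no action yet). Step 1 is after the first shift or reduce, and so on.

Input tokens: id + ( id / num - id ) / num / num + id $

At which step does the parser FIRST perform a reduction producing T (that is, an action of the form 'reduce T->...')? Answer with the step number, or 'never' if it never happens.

Step 1: shift id. Stack=[id] ptr=1 lookahead=+ remaining=[+ ( id / num - id ) / num / num + id $]
Step 2: reduce F->id. Stack=[F] ptr=1 lookahead=+ remaining=[+ ( id / num - id ) / num / num + id $]
Step 3: reduce T->F. Stack=[T] ptr=1 lookahead=+ remaining=[+ ( id / num - id ) / num / num + id $]

Answer: 3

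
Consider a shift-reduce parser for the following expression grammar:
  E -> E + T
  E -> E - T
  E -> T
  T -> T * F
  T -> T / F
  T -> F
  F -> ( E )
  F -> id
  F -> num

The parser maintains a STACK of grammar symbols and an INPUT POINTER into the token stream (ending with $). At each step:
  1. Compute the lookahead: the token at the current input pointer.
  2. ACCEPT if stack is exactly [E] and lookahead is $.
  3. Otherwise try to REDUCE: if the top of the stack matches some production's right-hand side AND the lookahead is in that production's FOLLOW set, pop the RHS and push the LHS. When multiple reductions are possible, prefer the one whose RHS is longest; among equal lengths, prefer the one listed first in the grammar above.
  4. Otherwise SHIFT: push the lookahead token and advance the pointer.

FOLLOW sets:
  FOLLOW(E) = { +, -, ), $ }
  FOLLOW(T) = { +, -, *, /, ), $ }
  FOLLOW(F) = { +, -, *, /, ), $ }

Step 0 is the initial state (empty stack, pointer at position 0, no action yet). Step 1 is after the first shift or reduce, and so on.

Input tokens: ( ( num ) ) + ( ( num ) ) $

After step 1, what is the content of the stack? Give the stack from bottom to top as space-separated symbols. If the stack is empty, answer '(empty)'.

Answer: (

Derivation:
Step 1: shift (. Stack=[(] ptr=1 lookahead=( remaining=[( num ) ) + ( ( num ) ) $]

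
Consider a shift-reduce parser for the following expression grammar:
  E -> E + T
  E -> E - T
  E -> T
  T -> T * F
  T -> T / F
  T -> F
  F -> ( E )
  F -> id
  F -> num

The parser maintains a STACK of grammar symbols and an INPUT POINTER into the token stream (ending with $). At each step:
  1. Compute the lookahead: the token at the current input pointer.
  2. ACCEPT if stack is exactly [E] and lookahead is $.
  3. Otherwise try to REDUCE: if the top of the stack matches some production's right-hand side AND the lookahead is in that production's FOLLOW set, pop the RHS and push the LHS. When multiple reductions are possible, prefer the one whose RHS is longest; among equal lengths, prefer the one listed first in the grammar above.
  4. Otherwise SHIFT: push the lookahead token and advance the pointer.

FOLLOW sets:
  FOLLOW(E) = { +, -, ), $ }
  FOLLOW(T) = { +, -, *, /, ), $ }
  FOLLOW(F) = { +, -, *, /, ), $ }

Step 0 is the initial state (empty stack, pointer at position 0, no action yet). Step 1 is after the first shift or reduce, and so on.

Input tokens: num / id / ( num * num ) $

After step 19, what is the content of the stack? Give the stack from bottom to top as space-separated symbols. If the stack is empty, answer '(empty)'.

Answer: T / F

Derivation:
Step 1: shift num. Stack=[num] ptr=1 lookahead=/ remaining=[/ id / ( num * num ) $]
Step 2: reduce F->num. Stack=[F] ptr=1 lookahead=/ remaining=[/ id / ( num * num ) $]
Step 3: reduce T->F. Stack=[T] ptr=1 lookahead=/ remaining=[/ id / ( num * num ) $]
Step 4: shift /. Stack=[T /] ptr=2 lookahead=id remaining=[id / ( num * num ) $]
Step 5: shift id. Stack=[T / id] ptr=3 lookahead=/ remaining=[/ ( num * num ) $]
Step 6: reduce F->id. Stack=[T / F] ptr=3 lookahead=/ remaining=[/ ( num * num ) $]
Step 7: reduce T->T / F. Stack=[T] ptr=3 lookahead=/ remaining=[/ ( num * num ) $]
Step 8: shift /. Stack=[T /] ptr=4 lookahead=( remaining=[( num * num ) $]
Step 9: shift (. Stack=[T / (] ptr=5 lookahead=num remaining=[num * num ) $]
Step 10: shift num. Stack=[T / ( num] ptr=6 lookahead=* remaining=[* num ) $]
Step 11: reduce F->num. Stack=[T / ( F] ptr=6 lookahead=* remaining=[* num ) $]
Step 12: reduce T->F. Stack=[T / ( T] ptr=6 lookahead=* remaining=[* num ) $]
Step 13: shift *. Stack=[T / ( T *] ptr=7 lookahead=num remaining=[num ) $]
Step 14: shift num. Stack=[T / ( T * num] ptr=8 lookahead=) remaining=[) $]
Step 15: reduce F->num. Stack=[T / ( T * F] ptr=8 lookahead=) remaining=[) $]
Step 16: reduce T->T * F. Stack=[T / ( T] ptr=8 lookahead=) remaining=[) $]
Step 17: reduce E->T. Stack=[T / ( E] ptr=8 lookahead=) remaining=[) $]
Step 18: shift ). Stack=[T / ( E )] ptr=9 lookahead=$ remaining=[$]
Step 19: reduce F->( E ). Stack=[T / F] ptr=9 lookahead=$ remaining=[$]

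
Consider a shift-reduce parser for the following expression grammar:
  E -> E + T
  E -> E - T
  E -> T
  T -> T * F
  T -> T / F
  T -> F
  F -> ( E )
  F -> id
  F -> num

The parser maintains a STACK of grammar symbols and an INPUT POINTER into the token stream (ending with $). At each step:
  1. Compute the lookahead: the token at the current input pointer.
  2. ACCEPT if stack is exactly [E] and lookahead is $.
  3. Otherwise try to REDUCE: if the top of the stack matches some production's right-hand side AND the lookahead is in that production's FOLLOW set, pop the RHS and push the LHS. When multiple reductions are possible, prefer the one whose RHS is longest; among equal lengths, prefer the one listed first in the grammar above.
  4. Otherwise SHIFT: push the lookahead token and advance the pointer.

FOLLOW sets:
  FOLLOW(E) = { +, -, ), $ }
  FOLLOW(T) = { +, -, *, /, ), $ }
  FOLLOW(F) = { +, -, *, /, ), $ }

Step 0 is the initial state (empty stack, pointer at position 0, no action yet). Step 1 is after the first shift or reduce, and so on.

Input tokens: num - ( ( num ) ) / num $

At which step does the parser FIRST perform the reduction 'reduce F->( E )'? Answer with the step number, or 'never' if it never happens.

Step 1: shift num. Stack=[num] ptr=1 lookahead=- remaining=[- ( ( num ) ) / num $]
Step 2: reduce F->num. Stack=[F] ptr=1 lookahead=- remaining=[- ( ( num ) ) / num $]
Step 3: reduce T->F. Stack=[T] ptr=1 lookahead=- remaining=[- ( ( num ) ) / num $]
Step 4: reduce E->T. Stack=[E] ptr=1 lookahead=- remaining=[- ( ( num ) ) / num $]
Step 5: shift -. Stack=[E -] ptr=2 lookahead=( remaining=[( ( num ) ) / num $]
Step 6: shift (. Stack=[E - (] ptr=3 lookahead=( remaining=[( num ) ) / num $]
Step 7: shift (. Stack=[E - ( (] ptr=4 lookahead=num remaining=[num ) ) / num $]
Step 8: shift num. Stack=[E - ( ( num] ptr=5 lookahead=) remaining=[) ) / num $]
Step 9: reduce F->num. Stack=[E - ( ( F] ptr=5 lookahead=) remaining=[) ) / num $]
Step 10: reduce T->F. Stack=[E - ( ( T] ptr=5 lookahead=) remaining=[) ) / num $]
Step 11: reduce E->T. Stack=[E - ( ( E] ptr=5 lookahead=) remaining=[) ) / num $]
Step 12: shift ). Stack=[E - ( ( E )] ptr=6 lookahead=) remaining=[) / num $]
Step 13: reduce F->( E ). Stack=[E - ( F] ptr=6 lookahead=) remaining=[) / num $]

Answer: 13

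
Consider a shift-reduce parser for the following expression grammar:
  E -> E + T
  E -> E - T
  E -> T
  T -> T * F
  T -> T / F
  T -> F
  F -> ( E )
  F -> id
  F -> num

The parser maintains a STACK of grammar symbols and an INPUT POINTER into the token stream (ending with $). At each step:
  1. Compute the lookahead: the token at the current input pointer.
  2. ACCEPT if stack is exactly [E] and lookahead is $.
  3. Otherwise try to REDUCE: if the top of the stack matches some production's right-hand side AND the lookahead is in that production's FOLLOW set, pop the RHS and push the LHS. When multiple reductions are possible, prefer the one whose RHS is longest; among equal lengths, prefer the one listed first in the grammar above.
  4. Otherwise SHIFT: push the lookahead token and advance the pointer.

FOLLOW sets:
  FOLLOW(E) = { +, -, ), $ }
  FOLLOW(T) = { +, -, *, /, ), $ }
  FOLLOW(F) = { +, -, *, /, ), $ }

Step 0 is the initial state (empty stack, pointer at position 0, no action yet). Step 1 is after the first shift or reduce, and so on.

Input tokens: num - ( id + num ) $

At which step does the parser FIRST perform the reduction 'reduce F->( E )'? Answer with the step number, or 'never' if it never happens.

Answer: 17

Derivation:
Step 1: shift num. Stack=[num] ptr=1 lookahead=- remaining=[- ( id + num ) $]
Step 2: reduce F->num. Stack=[F] ptr=1 lookahead=- remaining=[- ( id + num ) $]
Step 3: reduce T->F. Stack=[T] ptr=1 lookahead=- remaining=[- ( id + num ) $]
Step 4: reduce E->T. Stack=[E] ptr=1 lookahead=- remaining=[- ( id + num ) $]
Step 5: shift -. Stack=[E -] ptr=2 lookahead=( remaining=[( id + num ) $]
Step 6: shift (. Stack=[E - (] ptr=3 lookahead=id remaining=[id + num ) $]
Step 7: shift id. Stack=[E - ( id] ptr=4 lookahead=+ remaining=[+ num ) $]
Step 8: reduce F->id. Stack=[E - ( F] ptr=4 lookahead=+ remaining=[+ num ) $]
Step 9: reduce T->F. Stack=[E - ( T] ptr=4 lookahead=+ remaining=[+ num ) $]
Step 10: reduce E->T. Stack=[E - ( E] ptr=4 lookahead=+ remaining=[+ num ) $]
Step 11: shift +. Stack=[E - ( E +] ptr=5 lookahead=num remaining=[num ) $]
Step 12: shift num. Stack=[E - ( E + num] ptr=6 lookahead=) remaining=[) $]
Step 13: reduce F->num. Stack=[E - ( E + F] ptr=6 lookahead=) remaining=[) $]
Step 14: reduce T->F. Stack=[E - ( E + T] ptr=6 lookahead=) remaining=[) $]
Step 15: reduce E->E + T. Stack=[E - ( E] ptr=6 lookahead=) remaining=[) $]
Step 16: shift ). Stack=[E - ( E )] ptr=7 lookahead=$ remaining=[$]
Step 17: reduce F->( E ). Stack=[E - F] ptr=7 lookahead=$ remaining=[$]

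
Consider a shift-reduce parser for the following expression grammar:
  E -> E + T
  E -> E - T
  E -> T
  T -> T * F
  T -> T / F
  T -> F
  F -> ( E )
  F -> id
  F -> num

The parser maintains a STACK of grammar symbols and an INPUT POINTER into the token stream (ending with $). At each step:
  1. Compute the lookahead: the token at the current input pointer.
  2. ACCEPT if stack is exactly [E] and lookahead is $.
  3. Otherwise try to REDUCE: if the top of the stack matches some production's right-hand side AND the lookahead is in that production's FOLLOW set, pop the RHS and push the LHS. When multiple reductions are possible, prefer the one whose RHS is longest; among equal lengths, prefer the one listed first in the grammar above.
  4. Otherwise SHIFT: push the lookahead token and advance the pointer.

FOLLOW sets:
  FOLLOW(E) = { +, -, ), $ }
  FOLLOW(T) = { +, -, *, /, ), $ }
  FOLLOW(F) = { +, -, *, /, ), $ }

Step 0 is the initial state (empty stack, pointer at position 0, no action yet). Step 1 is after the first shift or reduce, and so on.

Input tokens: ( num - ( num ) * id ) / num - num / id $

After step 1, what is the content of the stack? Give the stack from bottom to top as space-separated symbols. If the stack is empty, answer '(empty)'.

Step 1: shift (. Stack=[(] ptr=1 lookahead=num remaining=[num - ( num ) * id ) / num - num / id $]

Answer: (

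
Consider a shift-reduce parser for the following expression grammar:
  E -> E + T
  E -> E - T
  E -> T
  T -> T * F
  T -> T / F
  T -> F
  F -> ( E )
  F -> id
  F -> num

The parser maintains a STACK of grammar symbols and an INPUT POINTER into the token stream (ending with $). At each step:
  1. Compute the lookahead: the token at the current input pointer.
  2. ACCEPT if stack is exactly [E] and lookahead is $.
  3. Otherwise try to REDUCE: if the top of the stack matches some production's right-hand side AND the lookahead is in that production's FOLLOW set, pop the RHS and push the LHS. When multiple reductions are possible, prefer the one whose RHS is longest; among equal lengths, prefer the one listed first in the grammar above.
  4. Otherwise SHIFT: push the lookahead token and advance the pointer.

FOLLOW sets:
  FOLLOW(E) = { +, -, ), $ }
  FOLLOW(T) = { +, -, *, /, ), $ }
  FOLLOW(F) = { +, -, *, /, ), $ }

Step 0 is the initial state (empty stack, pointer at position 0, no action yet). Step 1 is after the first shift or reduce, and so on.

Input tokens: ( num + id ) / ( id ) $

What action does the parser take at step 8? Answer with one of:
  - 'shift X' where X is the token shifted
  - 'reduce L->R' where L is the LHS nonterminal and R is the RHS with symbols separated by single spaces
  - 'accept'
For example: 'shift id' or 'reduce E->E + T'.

Step 1: shift (. Stack=[(] ptr=1 lookahead=num remaining=[num + id ) / ( id ) $]
Step 2: shift num. Stack=[( num] ptr=2 lookahead=+ remaining=[+ id ) / ( id ) $]
Step 3: reduce F->num. Stack=[( F] ptr=2 lookahead=+ remaining=[+ id ) / ( id ) $]
Step 4: reduce T->F. Stack=[( T] ptr=2 lookahead=+ remaining=[+ id ) / ( id ) $]
Step 5: reduce E->T. Stack=[( E] ptr=2 lookahead=+ remaining=[+ id ) / ( id ) $]
Step 6: shift +. Stack=[( E +] ptr=3 lookahead=id remaining=[id ) / ( id ) $]
Step 7: shift id. Stack=[( E + id] ptr=4 lookahead=) remaining=[) / ( id ) $]
Step 8: reduce F->id. Stack=[( E + F] ptr=4 lookahead=) remaining=[) / ( id ) $]

Answer: reduce F->id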